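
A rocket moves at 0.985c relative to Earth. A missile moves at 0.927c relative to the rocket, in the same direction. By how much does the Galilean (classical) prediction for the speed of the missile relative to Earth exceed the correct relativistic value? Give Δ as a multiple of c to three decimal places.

Galilean: u_cl = 0.927 + 0.985 = 1.9120.
Relativistic: u_rel = (0.927 + 0.985) / (1 + 0.927·0.985) = 1.9120/1.9131 = 0.9994.
Δ = 1.9120 − 0.9994 = 0.9126.
(The classical prediction exceeds c; the relativistic result does not.)

Δ = 0.913c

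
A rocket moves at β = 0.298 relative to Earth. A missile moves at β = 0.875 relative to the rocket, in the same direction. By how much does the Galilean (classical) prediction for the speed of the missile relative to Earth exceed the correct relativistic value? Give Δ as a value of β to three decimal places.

Galilean: u_cl = 0.875 + 0.298 = 1.1730.
Relativistic: u_rel = (0.875 + 0.298) / (1 + 0.875·0.298) = 1.1730/1.2608 = 0.9304.
Δ = 1.1730 − 0.9304 = 0.2426.
(The classical prediction exceeds c; the relativistic result does not.)

Δ = 0.243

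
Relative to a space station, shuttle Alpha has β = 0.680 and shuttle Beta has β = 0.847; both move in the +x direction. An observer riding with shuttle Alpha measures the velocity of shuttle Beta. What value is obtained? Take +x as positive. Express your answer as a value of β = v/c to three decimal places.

β_A = 0.680, β_B = 0.847.
Transform to A's frame with the inverse velocity-addition law: u' = (u − v)/(1 − uv/c²), taking u = β_B and v = β_A.
u' = (0.847 − 0.680) / (1 − (0.680)(0.847)) = 0.1670/0.4240 = 0.3938.

β = +0.394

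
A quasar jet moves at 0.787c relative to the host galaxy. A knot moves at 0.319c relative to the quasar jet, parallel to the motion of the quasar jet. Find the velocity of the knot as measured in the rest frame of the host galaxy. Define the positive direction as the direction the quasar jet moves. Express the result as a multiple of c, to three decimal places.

With v = 0.787 and u' = 0.319 (in units of c),
u = (u' + v)/(1 + u'v/c²):
u = (0.319 + 0.787) / (1 + 0.319·0.787) = 1.1060/1.2511 = 0.8841

0.884c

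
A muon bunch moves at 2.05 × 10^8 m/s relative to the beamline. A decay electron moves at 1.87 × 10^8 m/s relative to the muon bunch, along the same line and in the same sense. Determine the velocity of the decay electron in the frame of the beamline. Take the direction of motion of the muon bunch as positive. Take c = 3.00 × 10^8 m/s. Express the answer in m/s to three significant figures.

2.75 × 10^8 m/s

In units of c (dividing by 3.00 × 10^8 m/s): v = 0.683, u' = 0.623.
u = (u' + v)/(1 + u'v/c²):
u = (0.623 + 0.683) / (1 + 0.623·0.683) = 1.3067/1.4259 = 0.9164
Converting back: u = 0.9164 × 3.00 × 10^8 m/s.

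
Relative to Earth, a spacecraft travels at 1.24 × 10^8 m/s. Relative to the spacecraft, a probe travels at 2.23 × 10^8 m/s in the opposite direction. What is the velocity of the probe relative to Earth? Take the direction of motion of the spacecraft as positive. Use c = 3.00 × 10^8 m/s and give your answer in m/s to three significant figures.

-1.43 × 10^8 m/s

In units of c (dividing by 3.00 × 10^8 m/s): v = 0.413, u' = -0.743.
u = (u' + v)/(1 + u'v/c²):
u = (-0.743 + 0.413) / (1 + (-0.743)·0.413) = -0.3300/0.6928 = -0.4764
Converting back: u = -0.4764 × 3.00 × 10^8 m/s.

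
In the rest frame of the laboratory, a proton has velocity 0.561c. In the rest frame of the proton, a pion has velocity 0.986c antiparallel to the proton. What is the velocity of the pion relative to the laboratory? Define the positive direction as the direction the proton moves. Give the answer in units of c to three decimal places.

-0.951c

With v = 0.561 and u' = -0.986 (in units of c),
u = (u' + v)/(1 + u'v/c²):
u = (-0.986 + 0.561) / (1 + (-0.986)·0.561) = -0.4250/0.4469 = -0.9511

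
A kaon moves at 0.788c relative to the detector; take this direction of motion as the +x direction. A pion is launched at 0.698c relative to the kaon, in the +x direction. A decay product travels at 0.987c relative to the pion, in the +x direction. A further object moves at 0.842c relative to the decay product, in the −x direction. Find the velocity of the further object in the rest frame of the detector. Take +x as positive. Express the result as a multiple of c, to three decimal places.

+0.997c

Apply u = (u' + v)/(1 + u'v/c²) successively, working outward toward the detector.
Start: velocity of the kaon relative to the detector = 0.7880c.
Compose with the pion (u' = 0.698 in the kaon frame): u_1 = (0.698 + 0.788) / (1 + 0.698·0.788) = 1.4860/1.5500 = 0.9587.
Compose with the decay product (u' = 0.987 in the pion frame): u_2 = (0.987 + 0.959) / (1 + 0.987·0.959) = 1.9457/1.9462 = 0.9997.
Compose with the further object (u' = -0.842 in the decay product frame): u_3 = (-0.842 + 1.000) / (1 + (-0.842)·1.000) = 0.1577/0.1582 = 0.9968.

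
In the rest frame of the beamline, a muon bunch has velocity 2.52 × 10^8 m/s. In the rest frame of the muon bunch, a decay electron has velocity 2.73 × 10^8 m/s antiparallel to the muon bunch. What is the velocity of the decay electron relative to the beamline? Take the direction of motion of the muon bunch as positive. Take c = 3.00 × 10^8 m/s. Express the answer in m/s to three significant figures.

In units of c (dividing by 3.00 × 10^8 m/s): v = 0.840, u' = -0.910.
u = (u' + v)/(1 + u'v/c²):
u = (-0.910 + 0.840) / (1 + (-0.910)·0.840) = -0.0700/0.2356 = -0.2971
(Galilean addition would give -0.070c.)
Converting back: u = -0.2971 × 3.00 × 10^8 m/s.

-8.91 × 10^7 m/s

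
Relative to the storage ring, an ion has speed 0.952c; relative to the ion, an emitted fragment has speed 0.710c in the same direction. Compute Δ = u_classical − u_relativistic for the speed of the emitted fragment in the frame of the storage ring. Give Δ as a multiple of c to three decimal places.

Δ = 0.670c

Galilean: u_cl = 0.710 + 0.952 = 1.6620.
Relativistic: u_rel = (0.710 + 0.952) / (1 + 0.710·0.952) = 1.6620/1.6759 = 0.9917.
Δ = 1.6620 − 0.9917 = 0.6703.
(The classical prediction exceeds c; the relativistic result does not.)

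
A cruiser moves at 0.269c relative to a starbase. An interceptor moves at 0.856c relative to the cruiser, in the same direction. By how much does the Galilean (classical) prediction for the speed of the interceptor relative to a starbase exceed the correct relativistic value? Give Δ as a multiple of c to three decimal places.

Δ = 0.211c

Galilean: u_cl = 0.856 + 0.269 = 1.1250.
Relativistic: u_rel = (0.856 + 0.269) / (1 + 0.856·0.269) = 1.1250/1.2303 = 0.9144.
Δ = 1.1250 − 0.9144 = 0.2106.
(The classical prediction exceeds c; the relativistic result does not.)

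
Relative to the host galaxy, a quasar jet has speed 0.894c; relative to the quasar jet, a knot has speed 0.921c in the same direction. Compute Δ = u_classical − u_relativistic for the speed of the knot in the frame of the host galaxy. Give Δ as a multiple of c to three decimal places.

Δ = 0.820c

Galilean: u_cl = 0.921 + 0.894 = 1.8150.
Relativistic: u_rel = (0.921 + 0.894) / (1 + 0.921·0.894) = 1.8150/1.8234 = 0.9954.
Δ = 1.8150 − 0.9954 = 0.8196.
(The classical prediction exceeds c; the relativistic result does not.)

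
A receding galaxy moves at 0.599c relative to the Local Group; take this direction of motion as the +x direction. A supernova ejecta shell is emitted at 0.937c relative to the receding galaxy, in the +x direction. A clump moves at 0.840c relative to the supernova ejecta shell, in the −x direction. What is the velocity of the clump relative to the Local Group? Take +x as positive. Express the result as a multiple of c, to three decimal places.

+0.828c

Apply u = (u' + v)/(1 + u'v/c²) successively, working outward toward the Local Group.
Start: velocity of the receding galaxy relative to the Local Group = 0.5990c.
Compose with the supernova ejecta shell (u' = 0.937 in the receding galaxy frame): u_1 = (0.937 + 0.599) / (1 + 0.937·0.599) = 1.5360/1.5613 = 0.9838.
Compose with the clump (u' = -0.840 in the supernova ejecta shell frame): u_2 = (-0.840 + 0.984) / (1 + (-0.840)·0.984) = 0.1438/0.1736 = 0.8285.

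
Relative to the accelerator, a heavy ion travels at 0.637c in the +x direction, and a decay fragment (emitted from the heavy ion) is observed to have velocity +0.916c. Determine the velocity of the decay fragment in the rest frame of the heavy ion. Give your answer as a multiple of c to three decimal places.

Invert the composition law: u' = (u − v)/(1 − uv/c²).
u' = (0.916 − 0.637) / (1 − (0.916)(0.637)) = 0.2790/0.4165 = 0.6699.

+0.670c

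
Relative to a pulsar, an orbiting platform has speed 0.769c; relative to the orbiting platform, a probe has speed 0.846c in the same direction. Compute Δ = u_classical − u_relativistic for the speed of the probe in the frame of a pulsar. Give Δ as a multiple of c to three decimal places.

Δ = 0.637c

Galilean: u_cl = 0.846 + 0.769 = 1.6150.
Relativistic: u_rel = (0.846 + 0.769) / (1 + 0.846·0.769) = 1.6150/1.6506 = 0.9784.
Δ = 1.6150 − 0.9784 = 0.6366.
(The classical prediction exceeds c; the relativistic result does not.)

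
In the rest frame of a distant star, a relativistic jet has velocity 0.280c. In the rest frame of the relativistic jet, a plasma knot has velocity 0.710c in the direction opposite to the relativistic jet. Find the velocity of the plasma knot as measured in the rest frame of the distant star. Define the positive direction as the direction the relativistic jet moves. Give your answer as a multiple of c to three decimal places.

With v = 0.280 and u' = -0.710 (in units of c),
u = (u' + v)/(1 + u'v/c²):
u = (-0.710 + 0.280) / (1 + (-0.710)·0.280) = -0.4300/0.8012 = -0.5367
(Galilean addition would give -0.430c.)

-0.537c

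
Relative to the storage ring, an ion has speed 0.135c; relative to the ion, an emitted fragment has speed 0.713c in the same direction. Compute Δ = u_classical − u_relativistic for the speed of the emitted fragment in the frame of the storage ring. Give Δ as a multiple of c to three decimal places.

Δ = 0.074c

Galilean: u_cl = 0.713 + 0.135 = 0.8480.
Relativistic: u_rel = (0.713 + 0.135) / (1 + 0.713·0.135) = 0.8480/1.0963 = 0.7735.
Δ = 0.8480 − 0.7735 = 0.0745.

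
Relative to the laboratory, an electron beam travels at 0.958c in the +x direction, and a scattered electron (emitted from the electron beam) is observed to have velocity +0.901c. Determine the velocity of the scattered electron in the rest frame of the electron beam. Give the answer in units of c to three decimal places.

-0.417c

Invert the composition law: u' = (u − v)/(1 − uv/c²).
u' = (0.901 − 0.958) / (1 − (0.901)(0.958)) = -0.0570/0.1368 = -0.4165.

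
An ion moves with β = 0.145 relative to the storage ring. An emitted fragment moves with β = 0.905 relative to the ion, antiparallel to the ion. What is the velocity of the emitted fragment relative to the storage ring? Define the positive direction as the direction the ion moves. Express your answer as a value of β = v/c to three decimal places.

β = -0.875

With v = 0.145 and u' = -0.905 (in units of c),
u = (u' + v)/(1 + u'v/c²):
u = (-0.905 + 0.145) / (1 + (-0.905)·0.145) = -0.7600/0.8688 = -0.8748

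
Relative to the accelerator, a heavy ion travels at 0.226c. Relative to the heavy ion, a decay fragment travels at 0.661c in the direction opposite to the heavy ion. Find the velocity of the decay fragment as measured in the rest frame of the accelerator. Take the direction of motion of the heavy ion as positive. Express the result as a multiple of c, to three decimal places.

-0.511c

With v = 0.226 and u' = -0.661 (in units of c),
u = (u' + v)/(1 + u'v/c²):
u = (-0.661 + 0.226) / (1 + (-0.661)·0.226) = -0.4350/0.8506 = -0.5114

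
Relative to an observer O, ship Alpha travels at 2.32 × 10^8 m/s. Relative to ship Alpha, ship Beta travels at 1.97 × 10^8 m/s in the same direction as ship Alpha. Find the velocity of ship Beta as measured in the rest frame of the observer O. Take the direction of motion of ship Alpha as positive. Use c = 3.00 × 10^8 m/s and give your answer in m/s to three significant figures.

2.85 × 10^8 m/s

In units of c (dividing by 3.00 × 10^8 m/s): v = 0.773, u' = 0.657.
u = (u' + v)/(1 + u'v/c²):
u = (0.657 + 0.773) / (1 + 0.657·0.773) = 1.4300/1.5078 = 0.9484
(Galilean addition would give +1.430c, exceeding c.)
Converting back: u = 0.9484 × 3.00 × 10^8 m/s.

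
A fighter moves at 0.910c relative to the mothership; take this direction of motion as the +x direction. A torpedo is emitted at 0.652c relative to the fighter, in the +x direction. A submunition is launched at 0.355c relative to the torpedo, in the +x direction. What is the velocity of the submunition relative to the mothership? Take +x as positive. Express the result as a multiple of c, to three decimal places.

Apply u = (u' + v)/(1 + u'v/c²) successively, working outward toward the mothership.
Start: velocity of the fighter relative to the mothership = 0.9100c.
Compose with the torpedo (u' = 0.652 in the fighter frame): u_1 = (0.652 + 0.910) / (1 + 0.652·0.910) = 1.5620/1.5933 = 0.9803.
Compose with the submunition (u' = 0.355 in the torpedo frame): u_2 = (0.355 + 0.980) / (1 + 0.355·0.980) = 1.3353/1.3480 = 0.9906.

0.991c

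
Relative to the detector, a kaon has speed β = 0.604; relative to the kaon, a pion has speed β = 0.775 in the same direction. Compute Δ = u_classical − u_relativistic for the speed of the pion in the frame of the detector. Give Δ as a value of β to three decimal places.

Δ = 0.440

Galilean: u_cl = 0.775 + 0.604 = 1.3790.
Relativistic: u_rel = (0.775 + 0.604) / (1 + 0.775·0.604) = 1.3790/1.4681 = 0.9393.
Δ = 1.3790 − 0.9393 = 0.4397.
(The classical prediction exceeds c; the relativistic result does not.)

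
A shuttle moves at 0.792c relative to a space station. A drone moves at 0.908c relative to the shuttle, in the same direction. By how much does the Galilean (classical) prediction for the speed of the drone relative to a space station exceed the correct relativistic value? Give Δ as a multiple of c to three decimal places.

Δ = 0.711c

Galilean: u_cl = 0.908 + 0.792 = 1.7000.
Relativistic: u_rel = (0.908 + 0.792) / (1 + 0.908·0.792) = 1.7000/1.7191 = 0.9889.
Δ = 1.7000 − 0.9889 = 0.7111.
(The classical prediction exceeds c; the relativistic result does not.)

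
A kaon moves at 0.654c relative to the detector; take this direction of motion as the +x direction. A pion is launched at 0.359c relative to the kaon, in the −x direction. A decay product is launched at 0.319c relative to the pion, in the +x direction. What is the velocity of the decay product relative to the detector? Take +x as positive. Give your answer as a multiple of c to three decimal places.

Apply u = (u' + v)/(1 + u'v/c²) successively, working outward toward the detector.
Start: velocity of the kaon relative to the detector = 0.6540c.
Compose with the pion (u' = -0.359 in the kaon frame): u_1 = (-0.359 + 0.654) / (1 + (-0.359)·0.654) = 0.2950/0.7652 = 0.3855.
Compose with the decay product (u' = 0.319 in the pion frame): u_2 = (0.319 + 0.386) / (1 + 0.319·0.386) = 0.7045/1.1230 = 0.6274.

+0.627c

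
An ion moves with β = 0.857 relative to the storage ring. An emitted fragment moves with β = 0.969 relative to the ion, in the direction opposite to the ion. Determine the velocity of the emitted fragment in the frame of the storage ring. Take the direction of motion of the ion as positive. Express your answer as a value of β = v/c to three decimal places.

With v = 0.857 and u' = -0.969 (in units of c),
u = (u' + v)/(1 + u'v/c²):
u = (-0.969 + 0.857) / (1 + (-0.969)·0.857) = -0.1120/0.1696 = -0.6605
(Galilean addition would give -0.112c.)

β = -0.661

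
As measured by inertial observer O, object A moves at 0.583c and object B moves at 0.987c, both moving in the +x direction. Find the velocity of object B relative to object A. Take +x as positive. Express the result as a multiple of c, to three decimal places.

β_A = 0.583, β_B = 0.987.
Transform to A's frame with the inverse velocity-addition law: u' = (u − v)/(1 − uv/c²), taking u = β_B and v = β_A.
u' = (0.987 − 0.583) / (1 − (0.583)(0.987)) = 0.4040/0.4246 = 0.9515.

+0.952c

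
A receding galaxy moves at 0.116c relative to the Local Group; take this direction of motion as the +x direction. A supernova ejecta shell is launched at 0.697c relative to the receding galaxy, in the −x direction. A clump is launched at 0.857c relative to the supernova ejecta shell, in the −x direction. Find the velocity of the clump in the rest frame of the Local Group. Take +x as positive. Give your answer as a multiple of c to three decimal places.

-0.966c

Apply u = (u' + v)/(1 + u'v/c²) successively, working outward toward the Local Group.
Start: velocity of the receding galaxy relative to the Local Group = 0.1160c.
Compose with the supernova ejecta shell (u' = -0.697 in the receding galaxy frame): u_1 = (-0.697 + 0.116) / (1 + (-0.697)·0.116) = -0.5810/0.9191 = -0.6321.
Compose with the clump (u' = -0.857 in the supernova ejecta shell frame): u_2 = (-0.857 + (-0.632)) / (1 + (-0.857)·(-0.632)) = -1.4891/1.5417 = -0.9659.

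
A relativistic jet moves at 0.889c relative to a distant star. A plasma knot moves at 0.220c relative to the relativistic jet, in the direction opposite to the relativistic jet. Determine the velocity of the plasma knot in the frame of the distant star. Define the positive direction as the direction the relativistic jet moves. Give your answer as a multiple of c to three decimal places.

With v = 0.889 and u' = -0.220 (in units of c),
u = (u' + v)/(1 + u'v/c²):
u = (-0.220 + 0.889) / (1 + (-0.220)·0.889) = 0.6690/0.8044 = 0.8317

+0.832c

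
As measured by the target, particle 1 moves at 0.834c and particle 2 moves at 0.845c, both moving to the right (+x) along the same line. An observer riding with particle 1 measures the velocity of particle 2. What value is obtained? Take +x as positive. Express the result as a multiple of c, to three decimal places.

+0.037c

β_A = 0.834, β_B = 0.845.
Transform to A's frame with the inverse velocity-addition law: u' = (u − v)/(1 − uv/c²), taking u = β_B and v = β_A.
u' = (0.845 − 0.834) / (1 − (0.834)(0.845)) = 0.0110/0.2953 = 0.0373.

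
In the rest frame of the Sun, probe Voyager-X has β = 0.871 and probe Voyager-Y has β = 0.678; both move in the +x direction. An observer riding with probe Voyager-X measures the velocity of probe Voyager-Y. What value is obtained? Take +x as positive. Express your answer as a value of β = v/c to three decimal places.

β_A = 0.871, β_B = 0.678.
Transform to A's frame with the inverse velocity-addition law: u' = (u − v)/(1 − uv/c²), taking u = β_B and v = β_A.
u' = (0.678 − 0.871) / (1 − (0.871)(0.678)) = -0.1930/0.4095 = -0.4714.

β = -0.471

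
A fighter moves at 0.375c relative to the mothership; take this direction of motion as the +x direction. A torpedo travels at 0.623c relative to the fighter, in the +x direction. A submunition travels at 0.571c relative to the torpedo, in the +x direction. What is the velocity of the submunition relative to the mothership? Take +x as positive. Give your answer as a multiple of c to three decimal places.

Apply u = (u' + v)/(1 + u'v/c²) successively, working outward toward the mothership.
Start: velocity of the fighter relative to the mothership = 0.3750c.
Compose with the torpedo (u' = 0.623 in the fighter frame): u_1 = (0.623 + 0.375) / (1 + 0.623·0.375) = 0.9980/1.2336 = 0.8090.
Compose with the submunition (u' = 0.571 in the torpedo frame): u_2 = (0.571 + 0.809) / (1 + 0.571·0.809) = 1.3800/1.4619 = 0.9440.

0.944c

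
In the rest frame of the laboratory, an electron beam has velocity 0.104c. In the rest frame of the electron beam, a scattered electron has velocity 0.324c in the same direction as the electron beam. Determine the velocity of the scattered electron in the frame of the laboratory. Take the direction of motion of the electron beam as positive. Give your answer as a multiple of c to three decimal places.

0.414c

With v = 0.104 and u' = 0.324 (in units of c),
u = (u' + v)/(1 + u'v/c²):
u = (0.324 + 0.104) / (1 + 0.324·0.104) = 0.4280/1.0337 = 0.4140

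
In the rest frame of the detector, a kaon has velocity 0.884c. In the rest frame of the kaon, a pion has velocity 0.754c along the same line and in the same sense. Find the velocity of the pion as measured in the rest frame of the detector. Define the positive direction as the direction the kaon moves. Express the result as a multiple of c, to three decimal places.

0.983c

With v = 0.884 and u' = 0.754 (in units of c),
u = (u' + v)/(1 + u'v/c²):
u = (0.754 + 0.884) / (1 + 0.754·0.884) = 1.6380/1.6665 = 0.9829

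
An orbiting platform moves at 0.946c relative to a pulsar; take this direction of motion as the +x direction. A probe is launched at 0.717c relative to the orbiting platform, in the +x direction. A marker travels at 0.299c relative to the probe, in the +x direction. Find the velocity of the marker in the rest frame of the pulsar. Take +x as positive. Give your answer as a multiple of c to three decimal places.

Apply u = (u' + v)/(1 + u'v/c²) successively, working outward toward the pulsar.
Start: velocity of the orbiting platform relative to the pulsar = 0.9460c.
Compose with the probe (u' = 0.717 in the orbiting platform frame): u_1 = (0.717 + 0.946) / (1 + 0.717·0.946) = 1.6630/1.6783 = 0.9909.
Compose with the marker (u' = 0.299 in the probe frame): u_2 = (0.299 + 0.991) / (1 + 0.299·0.991) = 1.2899/1.2963 = 0.9951.

0.995c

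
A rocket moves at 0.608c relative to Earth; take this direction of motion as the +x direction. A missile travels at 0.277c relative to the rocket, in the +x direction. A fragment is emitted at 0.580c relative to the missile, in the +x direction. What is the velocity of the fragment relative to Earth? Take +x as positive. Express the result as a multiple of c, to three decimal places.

Apply u = (u' + v)/(1 + u'v/c²) successively, working outward toward Earth.
Start: velocity of the rocket relative to Earth = 0.6080c.
Compose with the missile (u' = 0.277 in the rocket frame): u_1 = (0.277 + 0.608) / (1 + 0.277·0.608) = 0.8850/1.1684 = 0.7574.
Compose with the fragment (u' = 0.580 in the missile frame): u_2 = (0.580 + 0.757) / (1 + 0.580·0.757) = 1.3374/1.4393 = 0.9292.

0.929c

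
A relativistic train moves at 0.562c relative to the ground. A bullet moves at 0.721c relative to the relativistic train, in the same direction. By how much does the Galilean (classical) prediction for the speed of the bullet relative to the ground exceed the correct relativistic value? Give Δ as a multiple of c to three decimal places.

Δ = 0.370c

Galilean: u_cl = 0.721 + 0.562 = 1.2830.
Relativistic: u_rel = (0.721 + 0.562) / (1 + 0.721·0.562) = 1.2830/1.4052 = 0.9130.
Δ = 1.2830 − 0.9130 = 0.3700.
(The classical prediction exceeds c; the relativistic result does not.)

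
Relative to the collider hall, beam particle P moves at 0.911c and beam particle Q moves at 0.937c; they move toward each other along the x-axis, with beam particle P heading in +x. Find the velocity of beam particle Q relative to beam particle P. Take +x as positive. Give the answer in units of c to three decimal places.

-0.997c

β_A = 0.911, β_B = -0.937.
Transform to A's frame with the inverse velocity-addition law: u' = (u − v)/(1 − uv/c²), taking u = β_B and v = β_A.
u' = (-0.937 − 0.911) / (1 − (0.911)(-0.937)) = -1.8480/1.8536 = -0.9970.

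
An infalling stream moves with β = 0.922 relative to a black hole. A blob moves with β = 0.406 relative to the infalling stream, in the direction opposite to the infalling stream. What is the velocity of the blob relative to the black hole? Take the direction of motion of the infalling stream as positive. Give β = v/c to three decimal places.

β = +0.825

With v = 0.922 and u' = -0.406 (in units of c),
u = (u' + v)/(1 + u'v/c²):
u = (-0.406 + 0.922) / (1 + (-0.406)·0.922) = 0.5160/0.6257 = 0.8247
(Galilean addition would give +0.516c.)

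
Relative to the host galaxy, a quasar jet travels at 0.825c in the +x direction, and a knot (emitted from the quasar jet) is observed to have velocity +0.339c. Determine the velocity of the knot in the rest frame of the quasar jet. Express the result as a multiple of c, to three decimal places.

-0.675c

Invert the composition law: u' = (u − v)/(1 − uv/c²).
u' = (0.339 − 0.825) / (1 − (0.339)(0.825)) = -0.4860/0.7203 = -0.6747.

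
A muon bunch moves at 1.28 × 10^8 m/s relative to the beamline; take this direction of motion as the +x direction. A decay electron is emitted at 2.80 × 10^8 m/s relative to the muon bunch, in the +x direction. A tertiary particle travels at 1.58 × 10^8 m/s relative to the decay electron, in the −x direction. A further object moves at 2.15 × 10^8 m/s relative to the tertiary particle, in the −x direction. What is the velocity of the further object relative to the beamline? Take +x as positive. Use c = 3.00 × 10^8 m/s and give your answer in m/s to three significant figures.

Apply u = (u' + v)/(1 + u'v/c²) successively, working outward toward the beamline.
(Dividing each given speed by c = 3.00 × 10^8 m/s to work in units of c.)
Start: velocity of the muon bunch relative to the beamline = 0.4267c.
Compose with the decay electron (u' = 0.933 in the muon bunch frame): u_1 = (0.933 + 0.427) / (1 + 0.933·0.427) = 1.3600/1.3982 = 0.9727.
Compose with the tertiary particle (u' = -0.527 in the decay electron frame): u_2 = (-0.527 + 0.973) / (1 + (-0.527)·0.973) = 0.4460/0.4877 = 0.9144.
Compose with the further object (u' = -0.717 in the tertiary particle frame): u_3 = (-0.717 + 0.914) / (1 + (-0.717)·0.914) = 0.1978/0.3447 = 0.5738.
So u = 0.5738 × 3.00 × 10^8 m/s.

+1.72 × 10^8 m/s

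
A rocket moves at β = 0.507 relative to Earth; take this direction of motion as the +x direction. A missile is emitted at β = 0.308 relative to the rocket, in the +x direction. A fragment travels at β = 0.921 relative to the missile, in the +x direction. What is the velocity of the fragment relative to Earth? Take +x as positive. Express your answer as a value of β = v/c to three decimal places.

Apply u = (u' + v)/(1 + u'v/c²) successively, working outward toward Earth.
Start: velocity of the rocket relative to Earth = 0.5070c.
Compose with the missile (u' = 0.308 in the rocket frame): u_1 = (0.308 + 0.507) / (1 + 0.308·0.507) = 0.8150/1.1562 = 0.7049.
Compose with the fragment (u' = 0.921 in the missile frame): u_2 = (0.921 + 0.705) / (1 + 0.921·0.705) = 1.6259/1.6492 = 0.9859.

β = 0.986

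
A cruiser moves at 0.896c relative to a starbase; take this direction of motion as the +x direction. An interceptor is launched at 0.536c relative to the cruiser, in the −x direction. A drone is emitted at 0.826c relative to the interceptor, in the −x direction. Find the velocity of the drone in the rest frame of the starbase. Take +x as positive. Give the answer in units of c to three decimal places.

Apply u = (u' + v)/(1 + u'v/c²) successively, working outward toward the starbase.
Start: velocity of the cruiser relative to the starbase = 0.8960c.
Compose with the interceptor (u' = -0.536 in the cruiser frame): u_1 = (-0.536 + 0.896) / (1 + (-0.536)·0.896) = 0.3600/0.5197 = 0.6926.
Compose with the drone (u' = -0.826 in the interceptor frame): u_2 = (-0.826 + 0.693) / (1 + (-0.826)·0.693) = -0.1334/0.4279 = -0.3117.

-0.312c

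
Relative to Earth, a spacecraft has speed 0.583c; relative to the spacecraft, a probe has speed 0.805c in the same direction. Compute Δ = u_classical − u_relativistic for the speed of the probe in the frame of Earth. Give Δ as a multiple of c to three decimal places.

Galilean: u_cl = 0.805 + 0.583 = 1.3880.
Relativistic: u_rel = (0.805 + 0.583) / (1 + 0.805·0.583) = 1.3880/1.4693 = 0.9447.
Δ = 1.3880 − 0.9447 = 0.4433.
(The classical prediction exceeds c; the relativistic result does not.)

Δ = 0.443c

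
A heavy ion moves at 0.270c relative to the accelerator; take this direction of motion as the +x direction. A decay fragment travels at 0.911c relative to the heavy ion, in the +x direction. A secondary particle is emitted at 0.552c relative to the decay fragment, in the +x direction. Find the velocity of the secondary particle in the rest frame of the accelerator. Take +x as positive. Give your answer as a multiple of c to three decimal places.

Apply u = (u' + v)/(1 + u'v/c²) successively, working outward toward the accelerator.
Start: velocity of the heavy ion relative to the accelerator = 0.2700c.
Compose with the decay fragment (u' = 0.911 in the heavy ion frame): u_1 = (0.911 + 0.270) / (1 + 0.911·0.270) = 1.1810/1.2460 = 0.9479.
Compose with the secondary particle (u' = 0.552 in the decay fragment frame): u_2 = (0.552 + 0.948) / (1 + 0.552·0.948) = 1.4999/1.5232 = 0.9847.

0.985c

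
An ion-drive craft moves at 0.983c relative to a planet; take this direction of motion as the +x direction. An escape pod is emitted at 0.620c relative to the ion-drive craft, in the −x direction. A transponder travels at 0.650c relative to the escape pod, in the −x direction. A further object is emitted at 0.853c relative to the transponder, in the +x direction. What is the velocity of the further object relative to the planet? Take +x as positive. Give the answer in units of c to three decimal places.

Apply u = (u' + v)/(1 + u'v/c²) successively, working outward toward the planet.
Start: velocity of the ion-drive craft relative to the planet = 0.9830c.
Compose with the escape pod (u' = -0.620 in the ion-drive craft frame): u_1 = (-0.620 + 0.983) / (1 + (-0.620)·0.983) = 0.3630/0.3905 = 0.9295.
Compose with the transponder (u' = -0.650 in the escape pod frame): u_2 = (-0.650 + 0.929) / (1 + (-0.650)·0.929) = 0.2795/0.3958 = 0.7061.
Compose with the further object (u' = 0.853 in the transponder frame): u_3 = (0.853 + 0.706) / (1 + 0.853·0.706) = 1.5591/1.6023 = 0.9730.

+0.973c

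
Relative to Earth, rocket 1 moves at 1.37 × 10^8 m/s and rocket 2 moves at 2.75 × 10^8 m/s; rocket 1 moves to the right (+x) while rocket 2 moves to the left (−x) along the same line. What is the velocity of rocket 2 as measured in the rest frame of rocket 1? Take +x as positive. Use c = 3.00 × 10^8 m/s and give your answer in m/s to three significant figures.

-2.90 × 10^8 m/s

β_A = 0.457, β_B = -0.917 (dividing each by c = 3.00 × 10^8 m/s).
Transform to A's frame with the inverse velocity-addition law: u' = (u − v)/(1 − uv/c²), taking u = β_B and v = β_A.
u' = (-0.917 − 0.457) / (1 − (0.457)(-0.917)) = -1.3733/1.4186 = -0.9681.
u' = -0.9681 × 3.00 × 10^8 m/s.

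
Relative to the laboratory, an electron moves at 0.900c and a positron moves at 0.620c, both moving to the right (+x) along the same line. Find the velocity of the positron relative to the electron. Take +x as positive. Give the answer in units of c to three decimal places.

-0.633c

β_A = 0.900, β_B = 0.620.
Transform to A's frame with the inverse velocity-addition law: u' = (u − v)/(1 − uv/c²), taking u = β_B and v = β_A.
u' = (0.620 − 0.900) / (1 − (0.900)(0.620)) = -0.2800/0.4420 = -0.6335.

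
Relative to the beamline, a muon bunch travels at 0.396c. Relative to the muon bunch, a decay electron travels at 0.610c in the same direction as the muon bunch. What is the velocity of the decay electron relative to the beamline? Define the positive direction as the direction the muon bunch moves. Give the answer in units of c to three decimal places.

0.810c

With v = 0.396 and u' = 0.610 (in units of c),
u = (u' + v)/(1 + u'v/c²):
u = (0.610 + 0.396) / (1 + 0.610·0.396) = 1.0060/1.2416 = 0.8103
(Galilean addition would give +1.006c, exceeding c.)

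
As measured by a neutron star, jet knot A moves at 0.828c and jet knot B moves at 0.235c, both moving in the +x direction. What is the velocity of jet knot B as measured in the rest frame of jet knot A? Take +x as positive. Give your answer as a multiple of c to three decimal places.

-0.736c

β_A = 0.828, β_B = 0.235.
Transform to A's frame with the inverse velocity-addition law: u' = (u − v)/(1 − uv/c²), taking u = β_B and v = β_A.
u' = (0.235 − 0.828) / (1 − (0.828)(0.235)) = -0.5930/0.8054 = -0.7363.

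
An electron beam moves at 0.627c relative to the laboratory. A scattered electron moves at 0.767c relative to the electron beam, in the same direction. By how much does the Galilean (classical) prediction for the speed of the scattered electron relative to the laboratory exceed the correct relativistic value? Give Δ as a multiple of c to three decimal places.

Galilean: u_cl = 0.767 + 0.627 = 1.3940.
Relativistic: u_rel = (0.767 + 0.627) / (1 + 0.767·0.627) = 1.3940/1.4809 = 0.9413.
Δ = 1.3940 − 0.9413 = 0.4527.
(The classical prediction exceeds c; the relativistic result does not.)

Δ = 0.453c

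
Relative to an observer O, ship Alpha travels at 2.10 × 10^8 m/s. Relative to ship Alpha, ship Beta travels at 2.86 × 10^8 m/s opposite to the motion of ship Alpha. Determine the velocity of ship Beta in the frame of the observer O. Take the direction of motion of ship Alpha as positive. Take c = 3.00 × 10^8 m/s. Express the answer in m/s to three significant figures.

In units of c (dividing by 3.00 × 10^8 m/s): v = 0.700, u' = -0.953.
u = (u' + v)/(1 + u'v/c²):
u = (-0.953 + 0.700) / (1 + (-0.953)·0.700) = -0.2533/0.3327 = -0.7615
Converting back: u = -0.7615 × 3.00 × 10^8 m/s.

-2.28 × 10^8 m/s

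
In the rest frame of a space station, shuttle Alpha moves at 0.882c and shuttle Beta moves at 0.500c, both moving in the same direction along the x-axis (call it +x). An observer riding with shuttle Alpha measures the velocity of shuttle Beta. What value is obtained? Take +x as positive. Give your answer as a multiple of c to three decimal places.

β_A = 0.882, β_B = 0.500.
Transform to A's frame with the inverse velocity-addition law: u' = (u − v)/(1 − uv/c²), taking u = β_B and v = β_A.
u' = (0.500 − 0.882) / (1 − (0.882)(0.500)) = -0.3820/0.5590 = -0.6834.

-0.683c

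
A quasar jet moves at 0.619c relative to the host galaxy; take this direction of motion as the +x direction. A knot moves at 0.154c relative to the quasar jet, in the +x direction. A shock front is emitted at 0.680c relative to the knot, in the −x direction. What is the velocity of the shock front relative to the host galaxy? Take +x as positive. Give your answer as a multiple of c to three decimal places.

Apply u = (u' + v)/(1 + u'v/c²) successively, working outward toward the host galaxy.
Start: velocity of the quasar jet relative to the host galaxy = 0.6190c.
Compose with the knot (u' = 0.154 in the quasar jet frame): u_1 = (0.154 + 0.619) / (1 + 0.154·0.619) = 0.7730/1.0953 = 0.7057.
Compose with the shock front (u' = -0.680 in the knot frame): u_2 = (-0.680 + 0.706) / (1 + (-0.680)·0.706) = 0.0257/0.5201 = 0.0495.

+0.049c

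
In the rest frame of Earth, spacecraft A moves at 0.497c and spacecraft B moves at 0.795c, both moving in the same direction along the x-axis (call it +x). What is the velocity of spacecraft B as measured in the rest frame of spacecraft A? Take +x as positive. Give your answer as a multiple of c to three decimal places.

β_A = 0.497, β_B = 0.795.
Transform to A's frame with the inverse velocity-addition law: u' = (u − v)/(1 − uv/c²), taking u = β_B and v = β_A.
u' = (0.795 − 0.497) / (1 − (0.497)(0.795)) = 0.2980/0.6049 = 0.4927.

+0.493c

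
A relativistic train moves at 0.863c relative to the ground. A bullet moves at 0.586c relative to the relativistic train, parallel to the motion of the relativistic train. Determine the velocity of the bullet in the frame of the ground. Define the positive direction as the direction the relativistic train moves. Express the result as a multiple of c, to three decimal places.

With v = 0.863 and u' = 0.586 (in units of c),
u = (u' + v)/(1 + u'v/c²):
u = (0.586 + 0.863) / (1 + 0.586·0.863) = 1.4490/1.5057 = 0.9623

0.962c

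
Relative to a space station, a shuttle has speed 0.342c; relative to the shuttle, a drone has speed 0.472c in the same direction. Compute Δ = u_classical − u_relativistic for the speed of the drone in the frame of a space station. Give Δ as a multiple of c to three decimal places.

Galilean: u_cl = 0.472 + 0.342 = 0.8140.
Relativistic: u_rel = (0.472 + 0.342) / (1 + 0.472·0.342) = 0.8140/1.1614 = 0.7009.
Δ = 0.8140 − 0.7009 = 0.1131.

Δ = 0.113c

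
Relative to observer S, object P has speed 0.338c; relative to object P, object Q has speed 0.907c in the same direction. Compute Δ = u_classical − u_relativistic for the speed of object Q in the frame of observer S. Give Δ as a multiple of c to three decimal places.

Δ = 0.292c

Galilean: u_cl = 0.907 + 0.338 = 1.2450.
Relativistic: u_rel = (0.907 + 0.338) / (1 + 0.907·0.338) = 1.2450/1.3066 = 0.9529.
Δ = 1.2450 − 0.9529 = 0.2921.
(The classical prediction exceeds c; the relativistic result does not.)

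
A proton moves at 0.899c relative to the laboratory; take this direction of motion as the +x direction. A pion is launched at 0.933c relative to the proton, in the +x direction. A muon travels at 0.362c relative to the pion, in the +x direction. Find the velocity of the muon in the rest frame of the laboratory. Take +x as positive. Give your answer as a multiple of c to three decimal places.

Apply u = (u' + v)/(1 + u'v/c²) successively, working outward toward the laboratory.
Start: velocity of the proton relative to the laboratory = 0.8990c.
Compose with the pion (u' = 0.933 in the proton frame): u_1 = (0.933 + 0.899) / (1 + 0.933·0.899) = 1.8320/1.8388 = 0.9963.
Compose with the muon (u' = 0.362 in the pion frame): u_2 = (0.362 + 0.996) / (1 + 0.362·0.996) = 1.3583/1.3607 = 0.9983.

0.998c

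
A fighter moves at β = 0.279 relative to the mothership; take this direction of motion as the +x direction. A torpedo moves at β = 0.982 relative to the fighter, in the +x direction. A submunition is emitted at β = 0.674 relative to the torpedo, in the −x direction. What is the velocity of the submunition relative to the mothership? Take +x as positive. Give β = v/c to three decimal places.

β = +0.949

Apply u = (u' + v)/(1 + u'v/c²) successively, working outward toward the mothership.
Start: velocity of the fighter relative to the mothership = 0.2790c.
Compose with the torpedo (u' = 0.982 in the fighter frame): u_1 = (0.982 + 0.279) / (1 + 0.982·0.279) = 1.2610/1.2740 = 0.9898.
Compose with the submunition (u' = -0.674 in the torpedo frame): u_2 = (-0.674 + 0.990) / (1 + (-0.674)·0.990) = 0.3158/0.3329 = 0.9488.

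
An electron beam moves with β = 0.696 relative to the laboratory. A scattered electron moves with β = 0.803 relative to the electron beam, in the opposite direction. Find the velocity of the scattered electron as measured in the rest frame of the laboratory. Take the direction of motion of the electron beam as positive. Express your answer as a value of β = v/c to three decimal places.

β = -0.243

With v = 0.696 and u' = -0.803 (in units of c),
u = (u' + v)/(1 + u'v/c²):
u = (-0.803 + 0.696) / (1 + (-0.803)·0.696) = -0.1070/0.4411 = -0.2426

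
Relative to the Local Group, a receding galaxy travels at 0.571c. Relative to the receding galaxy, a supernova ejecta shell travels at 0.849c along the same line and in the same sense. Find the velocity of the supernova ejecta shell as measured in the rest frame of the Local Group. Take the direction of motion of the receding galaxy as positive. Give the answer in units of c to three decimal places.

With v = 0.571 and u' = 0.849 (in units of c),
u = (u' + v)/(1 + u'v/c²):
u = (0.849 + 0.571) / (1 + 0.849·0.571) = 1.4200/1.4848 = 0.9564
(Galilean addition would give +1.420c, exceeding c.)

0.956c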